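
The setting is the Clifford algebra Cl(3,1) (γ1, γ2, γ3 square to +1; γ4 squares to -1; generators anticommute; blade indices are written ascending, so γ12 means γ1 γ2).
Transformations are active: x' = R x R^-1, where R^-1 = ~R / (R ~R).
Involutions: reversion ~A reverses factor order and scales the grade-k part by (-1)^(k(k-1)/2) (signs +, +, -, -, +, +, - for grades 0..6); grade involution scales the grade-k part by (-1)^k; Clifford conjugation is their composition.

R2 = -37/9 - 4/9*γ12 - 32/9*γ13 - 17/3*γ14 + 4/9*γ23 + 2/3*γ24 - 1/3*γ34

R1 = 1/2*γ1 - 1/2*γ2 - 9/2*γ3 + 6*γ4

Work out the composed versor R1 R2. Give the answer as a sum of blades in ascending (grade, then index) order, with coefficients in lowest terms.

Distribute over the terms of R1 (each basis-blade product reordered to ascending indices, repeated generators contracted through their squares):
(1/2*γ1) R2 = -37/18*γ1 - 2/9*γ2 - 16/9*γ3 - 17/6*γ4 + 2/9*γ123 + 1/3*γ124 - 1/6*γ134
(-1/2*γ2) R2 = -2/9*γ1 + 37/18*γ2 - 2/9*γ3 - 1/3*γ4 - 16/9*γ123 - 17/6*γ124 + 1/6*γ234
(-9/2*γ3) R2 = -16*γ1 + 2*γ2 + 37/2*γ3 + 3/2*γ4 + 2*γ123 - 51/2*γ134 + 3*γ234
(6*γ4) R2 = -34*γ1 + 4*γ2 - 2*γ3 - 74/3*γ4 - 8/3*γ124 - 64/3*γ134 + 8/3*γ234
Summing the partial products and collecting blades:
Answer: -941/18*γ1 + 47/6*γ2 + 29/2*γ3 - 79/3*γ4 + 4/9*γ123 - 31/6*γ124 - 47*γ134 + 35/6*γ234


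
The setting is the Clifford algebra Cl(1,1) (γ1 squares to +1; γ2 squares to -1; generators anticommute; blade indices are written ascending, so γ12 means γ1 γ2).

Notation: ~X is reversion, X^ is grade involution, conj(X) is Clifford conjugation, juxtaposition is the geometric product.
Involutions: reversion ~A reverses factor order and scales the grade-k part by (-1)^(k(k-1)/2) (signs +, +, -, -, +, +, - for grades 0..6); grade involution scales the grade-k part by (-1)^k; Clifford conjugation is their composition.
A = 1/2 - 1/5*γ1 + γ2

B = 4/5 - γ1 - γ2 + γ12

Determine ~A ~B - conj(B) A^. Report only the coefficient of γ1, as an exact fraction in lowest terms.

first term: 8/5 - 83/50*γ1 + 1/2*γ2 + 7/10*γ12
second term: 8/5 - 17/50*γ1 - 1/10*γ2 - 17/10*γ12
Answer: -33/25


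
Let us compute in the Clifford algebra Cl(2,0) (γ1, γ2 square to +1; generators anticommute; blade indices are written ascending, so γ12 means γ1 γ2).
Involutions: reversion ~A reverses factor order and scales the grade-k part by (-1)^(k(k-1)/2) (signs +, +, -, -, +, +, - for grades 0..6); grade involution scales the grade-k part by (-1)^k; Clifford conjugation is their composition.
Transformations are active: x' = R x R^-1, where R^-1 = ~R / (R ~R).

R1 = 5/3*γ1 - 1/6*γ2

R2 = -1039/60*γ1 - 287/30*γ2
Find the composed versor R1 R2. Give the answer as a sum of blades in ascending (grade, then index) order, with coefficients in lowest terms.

Distribute over the terms of R1 (each basis-blade product reordered to ascending indices, repeated generators contracted through their squares):
(5/3*γ1) R2 = -1039/36 - 287/18*γ12
(-1/6*γ2) R2 = 287/180 - 1039/360*γ12
Summing the partial products and collecting blades:
Answer: -409/15 - 6779/360*γ12


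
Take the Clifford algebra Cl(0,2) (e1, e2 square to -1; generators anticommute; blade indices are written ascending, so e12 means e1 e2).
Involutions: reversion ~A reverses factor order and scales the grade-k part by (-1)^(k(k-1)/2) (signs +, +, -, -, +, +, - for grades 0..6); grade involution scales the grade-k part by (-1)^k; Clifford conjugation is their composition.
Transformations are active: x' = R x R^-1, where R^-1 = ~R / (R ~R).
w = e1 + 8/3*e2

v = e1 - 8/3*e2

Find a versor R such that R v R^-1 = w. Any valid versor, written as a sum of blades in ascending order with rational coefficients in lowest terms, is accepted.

Since q(v) = q(w) = -73/9, the sum R = v + w = 2*e1 does the job whenever invertible.
Answer: 2*e1


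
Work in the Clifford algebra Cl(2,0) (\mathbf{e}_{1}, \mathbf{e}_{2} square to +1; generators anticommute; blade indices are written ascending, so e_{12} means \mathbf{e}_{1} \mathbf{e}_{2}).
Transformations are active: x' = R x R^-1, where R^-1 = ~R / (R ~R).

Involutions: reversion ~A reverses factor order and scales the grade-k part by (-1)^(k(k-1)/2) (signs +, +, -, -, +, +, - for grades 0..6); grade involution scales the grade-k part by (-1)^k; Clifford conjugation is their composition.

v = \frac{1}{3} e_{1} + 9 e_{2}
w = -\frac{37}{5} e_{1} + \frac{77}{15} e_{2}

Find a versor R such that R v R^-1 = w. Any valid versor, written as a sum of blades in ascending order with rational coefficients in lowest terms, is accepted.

Key observation: q(v) = q(w) = \frac{730}{9} (sandwiches preserve the norm), so R = v + w = -\frac{106}{15} e_{1} + \frac{212}{15} e_{2} works whenever it is invertible — the component of v along it is kept and (v - w)/2 reverses, sending v to w.
Answer: -\frac{106}{15} e_{1} + \frac{212}{15} e_{2}


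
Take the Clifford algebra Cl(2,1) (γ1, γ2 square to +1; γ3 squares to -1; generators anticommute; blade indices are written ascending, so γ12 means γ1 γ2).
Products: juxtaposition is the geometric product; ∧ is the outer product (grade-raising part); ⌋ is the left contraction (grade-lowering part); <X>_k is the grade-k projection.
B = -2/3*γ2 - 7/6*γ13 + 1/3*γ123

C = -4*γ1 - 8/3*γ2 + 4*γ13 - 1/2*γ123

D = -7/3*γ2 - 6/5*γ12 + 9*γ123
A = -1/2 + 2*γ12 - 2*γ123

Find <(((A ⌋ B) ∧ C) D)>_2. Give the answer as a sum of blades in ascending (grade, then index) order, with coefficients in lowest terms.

step 1: -2/3 + 1/3*γ2 - 2/3*γ3 + 7/12*γ13 - 1/6*γ123
step 2: 8/3*γ1 + 16/9*γ2 + 4/3*γ12 - 16/3*γ13 - 16/9*γ23 + 5/9*γ123
step 3: 331/135 - 764/45*γ1 + 224/5*γ2 - 418/27*γ3 - 56/9*γ12 - 2273/135*γ13 + 152/5*γ23 - 112/9*γ123
step 4: -56/9*γ12 - 2273/135*γ13 + 152/5*γ23
Answer: -56/9*γ12 - 2273/135*γ13 + 152/5*γ23


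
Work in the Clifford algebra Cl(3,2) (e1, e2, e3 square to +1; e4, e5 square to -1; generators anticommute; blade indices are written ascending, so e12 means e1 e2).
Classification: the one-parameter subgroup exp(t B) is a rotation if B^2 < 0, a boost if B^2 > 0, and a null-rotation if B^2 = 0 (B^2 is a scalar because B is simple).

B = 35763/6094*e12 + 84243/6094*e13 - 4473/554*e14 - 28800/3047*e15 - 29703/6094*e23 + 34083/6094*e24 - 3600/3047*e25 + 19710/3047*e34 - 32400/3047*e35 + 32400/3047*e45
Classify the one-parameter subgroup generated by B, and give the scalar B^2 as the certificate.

B^2 term by term: the squares give (35763/6094)^2*(e12)^2 + (84243/6094)^2*(e13)^2 + (-4473/554)^2*(e14)^2 + (-28800/3047)^2*(e15)^2 + (-29703/6094)^2*(e23)^2 + (34083/6094)^2*(e24)^2 + (-3600/3047)^2*(e25)^2 + (19710/3047)^2*(e34)^2 + (-32400/3047)^2*(e35)^2 + (32400/3047)^2*(e45)^2 = 1278992169/37136836*(-1) + 7096883049/37136836*(-1) + 20007729/306916*(+1) + 829440000/9284209*(+1) + 882268209/37136836*(-1) + 1161650889/37136836*(+1) + 12960000/9284209*(+1) + 388484100/9284209*(+1) + 1049760000/9284209*(+1) + 1049760000/9284209*(-1) = -81/4 (each basis 2-blade squares to minus the product of its generators' squares); cross terms between blades sharing an index anticommute and cancel; the commuting (index-disjoint) pairs give grade-4 terms 2*c*c'*(blade product), which cancel blade by blade — e1234: 704888730/9284209 - 2871254169/18568418 + 132861519/1688038 = 0; e1235: -1158721200/9284209 + 303274800/9284209 + 855446400/9284209 = 0; e1245: 1158721200/9284209 - 16102800/844019 - 981590400/9284209 = 0; e1345: 2729473200/9284209 - 144925200/844019 - 1135296000/9284209 = 0; e2345: -962377200/9284209 + 1104289200/9284209 - 141912000/9284209 = 0 — confirming B is simple. So B^2 = -81/4.
Answer: rotation, certificate B^2 = -81/4. One invariant decides it: the square -81/4 survives every conjugation, and its sign is exactly the classification.


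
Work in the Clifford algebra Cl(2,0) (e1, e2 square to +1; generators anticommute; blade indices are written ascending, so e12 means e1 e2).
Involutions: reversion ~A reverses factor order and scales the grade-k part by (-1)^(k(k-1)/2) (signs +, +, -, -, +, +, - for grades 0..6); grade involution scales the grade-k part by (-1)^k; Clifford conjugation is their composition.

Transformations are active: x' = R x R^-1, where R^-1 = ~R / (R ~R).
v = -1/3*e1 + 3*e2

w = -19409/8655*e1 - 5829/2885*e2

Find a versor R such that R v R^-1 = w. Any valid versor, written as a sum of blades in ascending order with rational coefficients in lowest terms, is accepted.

R = v + w = -22294/8655*e1 + 2826/2885*e2 works: the equal norms (82/9) guarantee its sandwich swaps v into w.
Answer: -22294/8655*e1 + 2826/2885*e2


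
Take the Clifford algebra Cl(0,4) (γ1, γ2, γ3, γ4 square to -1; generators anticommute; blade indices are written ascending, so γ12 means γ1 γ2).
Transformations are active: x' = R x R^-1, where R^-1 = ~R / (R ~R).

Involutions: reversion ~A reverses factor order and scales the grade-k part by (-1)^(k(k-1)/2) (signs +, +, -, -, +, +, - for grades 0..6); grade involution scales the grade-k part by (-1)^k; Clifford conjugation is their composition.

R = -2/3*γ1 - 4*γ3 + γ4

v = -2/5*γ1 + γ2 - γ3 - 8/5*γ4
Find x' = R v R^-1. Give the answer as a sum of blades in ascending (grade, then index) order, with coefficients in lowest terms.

~R = -2/3*γ1 - 4*γ3 + γ4, and R ~R = -157/9, so R^-1 = ~R / (-157/9).
R v = -8/3 - 2/3*γ12 - 14/15*γ13 + 22/15*γ14 + 4*γ23 - γ24 + 37/5*γ34
Answer: 154/785*γ1 - γ2 - 35/157*γ3 + 1496/785*γ4


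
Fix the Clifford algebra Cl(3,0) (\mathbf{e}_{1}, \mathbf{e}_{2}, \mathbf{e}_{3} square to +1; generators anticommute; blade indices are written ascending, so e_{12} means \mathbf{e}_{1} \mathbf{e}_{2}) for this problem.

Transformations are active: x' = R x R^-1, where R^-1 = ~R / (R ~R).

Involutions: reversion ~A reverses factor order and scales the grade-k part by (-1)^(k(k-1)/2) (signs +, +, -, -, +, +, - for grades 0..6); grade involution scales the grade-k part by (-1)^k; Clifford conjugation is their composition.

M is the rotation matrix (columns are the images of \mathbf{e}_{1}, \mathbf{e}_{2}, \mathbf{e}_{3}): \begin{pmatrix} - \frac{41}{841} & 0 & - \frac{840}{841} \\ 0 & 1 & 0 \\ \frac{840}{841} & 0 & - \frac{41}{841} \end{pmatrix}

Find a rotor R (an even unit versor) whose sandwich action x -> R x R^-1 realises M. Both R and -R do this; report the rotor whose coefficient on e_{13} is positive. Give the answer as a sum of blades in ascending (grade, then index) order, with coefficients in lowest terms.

Method: write R = a + b12*e_{12} + b13*e_{13} + b23*e_{23} with a^2 + b12^2 + b13^2 + b23^2 = 1 (so R^-1 = ~R). Expanding the columns R e_j ~R gives tr M = 4a^2 - 1 and, from the antisymmetric part, M21 - M12 = -4a*b12, M13 - M31 = 4a*b13, M32 - M23 = -4a*b23.
Here tr M = \frac{759}{841}, so a^2 = (1 + tr M)/4 = \frac{400}{841} and a = ±\frac{20}{29}. Taking a = \frac{20}{29}: M21 - M12 = 0, M13 - M31 = -\frac{1680}{841}, M32 - M23 = 0, giving b12 = 0, b13 = -\frac{21}{29}, b23 = 0, i.e. R = \frac{20}{29} - \frac{21}{29} e_{13}.
Its e_{13} coefficient is negative, so report the other preimage -R.
Answer: -\frac{20}{29} + \frac{21}{29} e_{13}. Note: both R and -R realise this M (trace \frac{759}{841}); the covering map identifies them, and the e_{13}-coefficient sign is the tie-breaker.


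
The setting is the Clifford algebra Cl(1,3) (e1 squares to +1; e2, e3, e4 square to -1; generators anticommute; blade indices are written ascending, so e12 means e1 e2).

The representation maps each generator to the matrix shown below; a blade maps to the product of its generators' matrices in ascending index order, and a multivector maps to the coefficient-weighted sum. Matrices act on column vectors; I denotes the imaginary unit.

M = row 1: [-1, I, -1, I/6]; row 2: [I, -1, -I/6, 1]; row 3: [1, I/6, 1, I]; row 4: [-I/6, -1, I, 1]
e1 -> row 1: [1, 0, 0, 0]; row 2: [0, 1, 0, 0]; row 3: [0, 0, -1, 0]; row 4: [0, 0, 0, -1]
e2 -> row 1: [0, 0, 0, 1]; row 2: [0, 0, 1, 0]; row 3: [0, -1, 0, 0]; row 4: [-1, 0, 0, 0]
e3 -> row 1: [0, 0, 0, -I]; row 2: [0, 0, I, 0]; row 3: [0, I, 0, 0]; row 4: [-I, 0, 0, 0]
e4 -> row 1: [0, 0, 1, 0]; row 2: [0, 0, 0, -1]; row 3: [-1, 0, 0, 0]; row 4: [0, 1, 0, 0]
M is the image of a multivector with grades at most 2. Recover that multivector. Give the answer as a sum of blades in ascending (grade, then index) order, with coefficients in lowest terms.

Method: the blade images are trace-orthogonal — tr(rho(e_A) rho(e_B)^-1) = 4 if A = B and 0 otherwise — and rho(e_A)^-1 = (e_A)^2 * rho(e_A) with (e_A)^2 = +1 or -1, so the coefficient of e_A in the preimage is (e_A)^2 * tr(M rho(e_A))/4.
Nonzero projections over blades of grade <= 2: e1: (e1)^2 = +1, tr(M rho(e1)) = -4, coefficient -1; e4: (e4)^2 = -1, tr(M rho(e4)) = 4, coefficient -1; e13: (e13)^2 = +1, tr(M rho(e13)) = -2/3, coefficient -1/6; e34: (e34)^2 = -1, tr(M rho(e34)) = 4, coefficient -1. Every other blade of grade <= 2 projects to 0.
Answer: -e1 - e4 - 1/6*e13 - e34


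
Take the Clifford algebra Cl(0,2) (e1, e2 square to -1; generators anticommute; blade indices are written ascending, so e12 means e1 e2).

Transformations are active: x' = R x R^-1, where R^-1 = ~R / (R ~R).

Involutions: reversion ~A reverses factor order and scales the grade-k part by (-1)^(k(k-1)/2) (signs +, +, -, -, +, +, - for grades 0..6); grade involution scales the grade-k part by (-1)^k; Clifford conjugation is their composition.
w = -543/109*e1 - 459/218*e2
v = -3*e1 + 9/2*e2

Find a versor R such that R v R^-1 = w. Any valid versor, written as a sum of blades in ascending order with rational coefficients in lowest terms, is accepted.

Take R = v + w = -870/109*e1 + 261/109*e2. Because q(v) = q(w) = -117/4, conjugation by R sends v exactly to w.
Answer: -870/109*e1 + 261/109*e2


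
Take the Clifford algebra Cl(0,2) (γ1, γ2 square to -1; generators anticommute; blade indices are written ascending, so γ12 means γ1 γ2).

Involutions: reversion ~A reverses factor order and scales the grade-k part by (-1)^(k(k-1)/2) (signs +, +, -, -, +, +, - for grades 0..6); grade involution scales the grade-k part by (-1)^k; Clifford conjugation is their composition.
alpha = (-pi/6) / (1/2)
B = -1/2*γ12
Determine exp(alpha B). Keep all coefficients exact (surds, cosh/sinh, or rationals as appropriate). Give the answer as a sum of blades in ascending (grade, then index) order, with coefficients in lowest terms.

B^2 = (-1/2)^2*(γ12)^2 = 1/4*(-1) = -1/4 (a basis 2-blade squares to minus the product of its generators' squares).
B^2 = -1/4 — the series telescopes trigonometrically here: l = 1/2, alpha*l = -pi/6, so exp(alpha B) = cos(-pi/6) + (sin(-pi/6)/(1/2))*B = sqrt(3)/2 + (-1)*B.
Answer: sqrt(3)/2 + 1/2*γ12


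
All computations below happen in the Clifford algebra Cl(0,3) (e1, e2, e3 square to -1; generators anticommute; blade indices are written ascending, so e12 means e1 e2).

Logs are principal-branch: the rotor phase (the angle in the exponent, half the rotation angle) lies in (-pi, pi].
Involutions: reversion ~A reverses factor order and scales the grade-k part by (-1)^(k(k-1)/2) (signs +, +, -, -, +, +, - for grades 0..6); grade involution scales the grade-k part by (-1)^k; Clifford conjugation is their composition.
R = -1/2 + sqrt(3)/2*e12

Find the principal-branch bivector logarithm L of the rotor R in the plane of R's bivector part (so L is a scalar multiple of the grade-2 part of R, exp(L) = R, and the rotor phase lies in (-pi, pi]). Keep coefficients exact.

The scalar part of R is -1/2, which fixes the principal-branch rotor phase; the unit plane is then the bivector part divided by the sine of that phase, and L is that plane scaled by the phase.
Concretely: cos(phase) = -1/2 gives phase = ±2*pi/3, and since phase/sin(phase) is even the sign is immaterial: L = (phase/sin(phase)) * <R>_2 = (4*sqrt(3)*pi/9) * <R>_2.
Answer: 2*pi/3*e12


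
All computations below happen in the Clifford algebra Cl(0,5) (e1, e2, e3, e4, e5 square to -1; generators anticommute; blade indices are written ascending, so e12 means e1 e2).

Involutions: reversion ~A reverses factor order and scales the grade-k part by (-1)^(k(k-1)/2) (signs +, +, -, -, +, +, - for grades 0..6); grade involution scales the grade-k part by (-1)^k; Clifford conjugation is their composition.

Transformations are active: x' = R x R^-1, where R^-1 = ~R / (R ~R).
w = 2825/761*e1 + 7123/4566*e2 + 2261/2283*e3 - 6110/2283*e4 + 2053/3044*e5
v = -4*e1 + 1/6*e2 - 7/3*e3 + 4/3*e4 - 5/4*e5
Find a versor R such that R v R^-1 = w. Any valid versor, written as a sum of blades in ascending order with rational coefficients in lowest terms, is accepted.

Take R = v + w = -219/761*e1 + 1314/761*e2 - 1022/761*e3 - 1022/761*e4 - 438/761*e5. Because q(v) = q(w) = -397/16, conjugation by R sends v exactly to w.
Answer: -219/761*e1 + 1314/761*e2 - 1022/761*e3 - 1022/761*e4 - 438/761*e5


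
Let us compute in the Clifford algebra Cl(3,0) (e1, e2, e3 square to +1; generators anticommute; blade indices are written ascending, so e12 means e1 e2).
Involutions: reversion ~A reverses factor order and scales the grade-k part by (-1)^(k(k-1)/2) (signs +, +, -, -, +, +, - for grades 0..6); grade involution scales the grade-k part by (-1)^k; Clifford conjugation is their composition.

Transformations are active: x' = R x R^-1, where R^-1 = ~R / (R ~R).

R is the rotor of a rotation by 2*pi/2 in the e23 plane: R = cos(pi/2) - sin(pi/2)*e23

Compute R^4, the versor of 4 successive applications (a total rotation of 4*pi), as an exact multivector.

Rotor phase runs at HALF the rotation angle; powers of one rotor simply add phase, so after 4 steps in e23 the phase is 4*pi/2 = 2*pi and R^4 = cos(2*pi) - sin(2*pi)*e23.
cos(2*pi) = 1 and sin(2*pi) = 0, so R^4 = 1. The total rotation 4*pi is 2 full turns, so every vector returns to itself, yet the rotor is +1, back on the identity sheet (an even number of 2*pi turns).
Answer: 1


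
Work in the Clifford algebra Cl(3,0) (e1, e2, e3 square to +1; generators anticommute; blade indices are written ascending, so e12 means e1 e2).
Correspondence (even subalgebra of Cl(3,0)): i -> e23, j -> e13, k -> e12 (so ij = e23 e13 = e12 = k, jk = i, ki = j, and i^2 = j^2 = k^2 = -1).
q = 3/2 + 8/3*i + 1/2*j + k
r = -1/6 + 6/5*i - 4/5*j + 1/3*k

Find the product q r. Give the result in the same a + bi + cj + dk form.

In blades: q = 3/2 + e12 + 1/2*e13 + 8/3*e23, r = -1/6 + 1/3*e12 - 4/5*e13 + 6/5*e23.
Distribute q over r term by term (generator squares from the signature, products reordered to ascending indices): (3/2)*r = -1/4 + 1/2*e12 - 6/5*e13 + 9/5*e23; (e12)*r = -1/3 - 1/6*e12 + 6/5*e13 + 4/5*e23; (1/2*e13)*r = 2/5 - 3/5*e12 - 1/12*e13 + 1/6*e23; (8/3*e23)*r = -16/5 - 32/15*e12 - 8/9*e13 - 4/9*e23.
Sum: -203/60 - 12/5*e12 - 35/36*e13 + 209/90*e23; translating back through the correspondence:
Answer: -203/60 + 209/90*i - 35/36*j - 12/5*k


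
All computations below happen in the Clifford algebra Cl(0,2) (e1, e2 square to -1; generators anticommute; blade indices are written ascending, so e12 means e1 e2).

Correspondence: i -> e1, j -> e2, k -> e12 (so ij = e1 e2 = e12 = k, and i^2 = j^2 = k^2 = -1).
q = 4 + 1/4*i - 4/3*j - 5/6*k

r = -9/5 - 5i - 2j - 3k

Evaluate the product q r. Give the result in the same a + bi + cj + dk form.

In blades: q = 4 + 1/4*e1 - 4/3*e2 - 5/6*e12, r = -9/5 - 5*e1 - 2*e2 - 3*e12.
Distribute q over r term by term (generator squares from the signature, products reordered to ascending indices): (4)*r = -36/5 - 20*e1 - 8*e2 - 12*e12; (1/4*e1)*r = 5/4 - 9/20*e1 + 3/4*e2 - 1/2*e12; (-4/3*e2)*r = -8/3 + 4*e1 + 12/5*e2 - 20/3*e12; (-5/6*e12)*r = -5/2 - 5/3*e1 + 25/6*e2 + 3/2*e12.
Sum: -667/60 - 1087/60*e1 - 41/60*e2 - 53/3*e12; translating back through the correspondence:
Answer: -667/60 - 1087/60*i - 41/60*j - 53/3*k


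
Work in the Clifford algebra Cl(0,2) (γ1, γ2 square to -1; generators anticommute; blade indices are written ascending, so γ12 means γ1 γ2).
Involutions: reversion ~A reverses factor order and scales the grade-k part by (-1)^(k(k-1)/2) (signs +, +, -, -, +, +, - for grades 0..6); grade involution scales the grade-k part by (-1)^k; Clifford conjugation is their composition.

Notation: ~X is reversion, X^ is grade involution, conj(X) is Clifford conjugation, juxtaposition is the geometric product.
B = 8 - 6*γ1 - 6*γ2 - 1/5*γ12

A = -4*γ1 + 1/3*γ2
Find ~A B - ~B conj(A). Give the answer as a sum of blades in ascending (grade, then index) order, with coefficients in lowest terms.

first term: -22 - 481/15*γ1 + 28/15*γ2 + 26*γ12
second term: 22 + 481/15*γ1 - 28/15*γ2 + 26*γ12
Answer: -44 - 962/15*γ1 + 56/15*γ2


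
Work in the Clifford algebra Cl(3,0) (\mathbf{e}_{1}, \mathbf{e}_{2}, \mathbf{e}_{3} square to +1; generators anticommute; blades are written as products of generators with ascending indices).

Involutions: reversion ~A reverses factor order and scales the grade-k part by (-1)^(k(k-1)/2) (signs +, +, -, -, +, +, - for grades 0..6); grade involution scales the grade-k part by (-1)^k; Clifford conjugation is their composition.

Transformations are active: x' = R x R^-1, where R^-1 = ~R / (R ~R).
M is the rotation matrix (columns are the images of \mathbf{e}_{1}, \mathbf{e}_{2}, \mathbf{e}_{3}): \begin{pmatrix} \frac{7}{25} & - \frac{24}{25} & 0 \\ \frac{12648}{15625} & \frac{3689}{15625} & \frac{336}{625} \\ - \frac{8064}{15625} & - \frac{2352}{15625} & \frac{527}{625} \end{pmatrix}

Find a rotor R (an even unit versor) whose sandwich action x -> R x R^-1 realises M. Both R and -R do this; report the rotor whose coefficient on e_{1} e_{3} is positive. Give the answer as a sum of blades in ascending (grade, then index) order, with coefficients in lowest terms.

Method: write R = a + b12*e_{1} e_{2} + b13*e_{1} e_{3} + b23*e_{2} e_{3} with a^2 + b12^2 + b13^2 + b23^2 = 1 (so R^-1 = ~R). Expanding the columns R e_j ~R gives tr M = 4a^2 - 1 and, from the antisymmetric part, M21 - M12 = -4a*b12, M13 - M31 = 4a*b13, M32 - M23 = -4a*b23.
Here tr M = \frac{21239}{15625}, so a^2 = (1 + tr M)/4 = \frac{9216}{15625} and a = ±\frac{96}{125}. Taking a = \frac{96}{125}: M21 - M12 = \frac{27648}{15625}, M13 - M31 = \frac{8064}{15625}, M32 - M23 = -\frac{10752}{15625}, giving b12 = -\frac{72}{125}, b13 = \frac{21}{125}, b23 = \frac{28}{125}, i.e. R = \frac{96}{125} - \frac{72}{125} e_{1} e_{2} + \frac{21}{125} e_{1} e_{3} + \frac{28}{125} e_{2} e_{3}.
Its e_{1} e_{3} coefficient is already positive.
Answer: \frac{96}{125} - \frac{72}{125} e_{1} e_{2} + \frac{21}{125} e_{1} e_{3} + \frac{28}{125} e_{2} e_{3}. Why the constraint matters: R and -R act identically through the sandwich — M has trace \frac{21239}{15625} either way — so only the sign condition on e_{1} e_{3} picks one of the two preimages.


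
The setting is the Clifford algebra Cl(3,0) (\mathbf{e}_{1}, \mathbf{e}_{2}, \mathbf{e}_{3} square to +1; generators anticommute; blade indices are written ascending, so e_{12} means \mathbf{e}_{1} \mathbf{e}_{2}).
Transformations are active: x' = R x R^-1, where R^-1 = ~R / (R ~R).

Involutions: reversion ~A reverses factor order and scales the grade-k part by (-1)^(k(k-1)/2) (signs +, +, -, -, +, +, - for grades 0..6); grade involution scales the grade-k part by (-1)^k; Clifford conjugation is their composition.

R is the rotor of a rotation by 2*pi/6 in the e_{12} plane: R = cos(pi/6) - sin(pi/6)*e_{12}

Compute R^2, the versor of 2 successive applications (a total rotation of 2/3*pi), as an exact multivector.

The rotor phase is half the rotation angle and phases add under composition, so 2 steps in the e_{12} plane accumulate phase 2*(pi/6) = \frac{\pi}{3}: R^2 = cos(\frac{\pi}{3}) - sin(\frac{\pi}{3})*e_{12}.
cos(\frac{\pi}{3}) = \frac{1}{2} and sin(\frac{\pi}{3}) = \frac{\sqrt{3}}{2}, so R^2 = \frac{1}{2} - \frac{\sqrt{3}}{2} e_{12}. The net rotation is 2/3*pi; the rotor keeps the half-angle phase exactly.
Answer: \frac{1}{2} - \frac{\sqrt{3}}{2} e_{12}


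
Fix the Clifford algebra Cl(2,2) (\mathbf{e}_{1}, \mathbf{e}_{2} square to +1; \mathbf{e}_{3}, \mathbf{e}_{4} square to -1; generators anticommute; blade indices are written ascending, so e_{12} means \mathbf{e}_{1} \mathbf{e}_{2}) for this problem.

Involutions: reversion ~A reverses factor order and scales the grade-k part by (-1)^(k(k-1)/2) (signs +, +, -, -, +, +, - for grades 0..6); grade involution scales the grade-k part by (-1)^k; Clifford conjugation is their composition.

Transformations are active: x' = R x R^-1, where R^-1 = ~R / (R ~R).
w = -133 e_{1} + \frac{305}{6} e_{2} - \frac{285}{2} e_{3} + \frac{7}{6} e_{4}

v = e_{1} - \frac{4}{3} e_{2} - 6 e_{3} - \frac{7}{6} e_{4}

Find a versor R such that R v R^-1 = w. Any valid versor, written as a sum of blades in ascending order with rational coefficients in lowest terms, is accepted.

Key observation: q(v) = q(w) = -\frac{415}{12} (sandwiches preserve the norm), so R = v + w = -132 e_{1} + \frac{99}{2} e_{2} - \frac{297}{2} e_{3} works whenever it is invertible — the component of v along it is kept and (v - w)/2 reverses, sending v to w.
Answer: -132 e_{1} + \frac{99}{2} e_{2} - \frac{297}{2} e_{3}


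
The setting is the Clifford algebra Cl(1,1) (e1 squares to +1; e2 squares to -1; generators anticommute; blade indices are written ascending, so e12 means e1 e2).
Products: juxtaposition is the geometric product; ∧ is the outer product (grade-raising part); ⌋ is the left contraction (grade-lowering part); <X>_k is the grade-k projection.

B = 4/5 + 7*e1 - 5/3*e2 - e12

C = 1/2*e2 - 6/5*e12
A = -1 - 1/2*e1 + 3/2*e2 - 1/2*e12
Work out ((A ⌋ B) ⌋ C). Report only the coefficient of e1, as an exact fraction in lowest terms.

step 1: -13/10 - 17/2*e1 + 13/6*e2 + e12
step 2: -137/60 - 13/5*e1 + 191/20*e2 + 39/25*e12
Answer: -13/5


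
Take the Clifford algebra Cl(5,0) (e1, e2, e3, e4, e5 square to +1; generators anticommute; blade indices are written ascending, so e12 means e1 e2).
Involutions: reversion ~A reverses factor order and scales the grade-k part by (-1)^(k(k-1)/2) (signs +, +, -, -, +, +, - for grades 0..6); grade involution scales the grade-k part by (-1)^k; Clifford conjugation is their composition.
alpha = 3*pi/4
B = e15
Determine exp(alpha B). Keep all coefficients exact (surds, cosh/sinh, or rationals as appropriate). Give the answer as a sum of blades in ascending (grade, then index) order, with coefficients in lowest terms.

B^2 = (1)^2*(e15)^2 = 1*(-1) = -1 (a basis 2-blade squares to minus the product of its generators' squares).
B^2 = -1 — the negative square puts this in the circular regime; l = 1, alpha*l = 3*pi/4, so exp(alpha B) = cos(3*pi/4) + (sin(3*pi/4)/1)*B = -sqrt(2)/2 + (sqrt(2)/2)*B.
Answer: -sqrt(2)/2 + sqrt(2)/2*e15


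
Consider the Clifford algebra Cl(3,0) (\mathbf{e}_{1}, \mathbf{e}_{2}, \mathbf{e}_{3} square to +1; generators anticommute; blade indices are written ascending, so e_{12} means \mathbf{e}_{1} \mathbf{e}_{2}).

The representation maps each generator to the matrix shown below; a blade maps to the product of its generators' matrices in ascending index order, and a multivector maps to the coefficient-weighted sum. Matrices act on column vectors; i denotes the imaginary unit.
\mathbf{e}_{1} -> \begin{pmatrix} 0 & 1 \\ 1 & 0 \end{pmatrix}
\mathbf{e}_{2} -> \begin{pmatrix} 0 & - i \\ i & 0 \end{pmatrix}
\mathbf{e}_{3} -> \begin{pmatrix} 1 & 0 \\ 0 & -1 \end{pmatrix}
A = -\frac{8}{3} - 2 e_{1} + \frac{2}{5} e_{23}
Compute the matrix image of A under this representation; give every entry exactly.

Bivector images (products of the table entries): rho(e_{23}) = rho(\mathbf{e}_{2})rho(\mathbf{e}_{3}) = \begin{pmatrix} 0 & i \\ i & 0 \end{pmatrix}.
M = (-\frac{8}{3})*1 + (-2)*rho(e_{1}) + (\frac{2}{5})*rho(e_{23}), summed entrywise (1 is the identity matrix):
Answer: \begin{pmatrix} - \frac{8}{3} & -2 + \frac{2 i}{5} \\ -2 + \frac{2 i}{5} & - \frac{8}{3} \end{pmatrix}


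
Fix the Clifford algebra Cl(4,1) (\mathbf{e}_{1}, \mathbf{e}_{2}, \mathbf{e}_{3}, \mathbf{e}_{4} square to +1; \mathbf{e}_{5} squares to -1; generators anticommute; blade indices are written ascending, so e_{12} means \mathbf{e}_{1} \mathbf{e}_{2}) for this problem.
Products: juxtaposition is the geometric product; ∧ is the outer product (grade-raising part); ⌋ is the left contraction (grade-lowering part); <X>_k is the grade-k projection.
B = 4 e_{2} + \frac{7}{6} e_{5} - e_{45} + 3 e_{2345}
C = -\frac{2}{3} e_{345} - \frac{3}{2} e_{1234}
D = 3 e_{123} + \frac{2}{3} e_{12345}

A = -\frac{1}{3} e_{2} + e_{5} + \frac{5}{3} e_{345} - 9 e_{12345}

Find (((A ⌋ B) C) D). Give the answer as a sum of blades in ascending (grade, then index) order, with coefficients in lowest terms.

step 1: -\frac{5}{2} - 5 e_{2} - e_{4} + 3 e_{234} - e_{345}
step 2: \frac{2}{3} - \frac{9}{2} e_{1} + 2 e_{25} - \frac{2}{3} e_{35} - \frac{3}{2} e_{123} - \frac{3}{2} e_{125} - \frac{15}{2} e_{134} + \frac{5}{3} e_{345} + \frac{15}{4} e_{1234} + \frac{10}{3} e_{2345}
step 3: \frac{9}{2} - \frac{20}{9} e_{1} + \frac{45}{4} e_{4} + \frac{5}{2} e_{5} + \frac{10}{9} e_{12} - \frac{27}{2} e_{23} + \frac{45}{2} e_{24} + 5 e_{25} - e_{34} - \frac{9}{2} e_{35} + e_{45} + 2 e_{123} + \frac{4}{9} e_{124} + 2 e_{125} + \frac{4}{3} e_{134} + 6 e_{135} - 10 e_{145} + 5 e_{1245} - 3 e_{2345} + \frac{4}{9} e_{12345}
Answer: \frac{9}{2} - \frac{20}{9} e_{1} + \frac{45}{4} e_{4} + \frac{5}{2} e_{5} + \frac{10}{9} e_{12} - \frac{27}{2} e_{23} + \frac{45}{2} e_{24} + 5 e_{25} - e_{34} - \frac{9}{2} e_{35} + e_{45} + 2 e_{123} + \frac{4}{9} e_{124} + 2 e_{125} + \frac{4}{3} e_{134} + 6 e_{135} - 10 e_{145} + 5 e_{1245} - 3 e_{2345} + \frac{4}{9} e_{12345}


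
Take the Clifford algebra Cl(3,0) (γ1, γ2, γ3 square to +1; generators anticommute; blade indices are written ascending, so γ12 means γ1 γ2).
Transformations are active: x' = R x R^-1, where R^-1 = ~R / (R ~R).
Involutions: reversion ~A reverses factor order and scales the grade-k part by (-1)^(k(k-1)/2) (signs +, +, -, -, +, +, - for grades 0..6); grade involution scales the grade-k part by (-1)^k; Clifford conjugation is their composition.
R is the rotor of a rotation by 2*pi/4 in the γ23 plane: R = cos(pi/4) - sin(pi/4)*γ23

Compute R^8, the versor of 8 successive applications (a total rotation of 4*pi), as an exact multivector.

Because a rotor carries half the rotation angle, composing 8 copies of this γ23-plane rotor multiplies the phase: 8*(pi/4) = 2*pi, hence R^8 = cos(2*pi) - sin(2*pi)*γ23.
cos(2*pi) = 1 and sin(2*pi) = 0, so R^8 = 1. The total rotation 4*pi is 2 full turns, so every vector returns to itself, yet the rotor is +1, back on the identity sheet (an even number of 2*pi turns).
Answer: 1


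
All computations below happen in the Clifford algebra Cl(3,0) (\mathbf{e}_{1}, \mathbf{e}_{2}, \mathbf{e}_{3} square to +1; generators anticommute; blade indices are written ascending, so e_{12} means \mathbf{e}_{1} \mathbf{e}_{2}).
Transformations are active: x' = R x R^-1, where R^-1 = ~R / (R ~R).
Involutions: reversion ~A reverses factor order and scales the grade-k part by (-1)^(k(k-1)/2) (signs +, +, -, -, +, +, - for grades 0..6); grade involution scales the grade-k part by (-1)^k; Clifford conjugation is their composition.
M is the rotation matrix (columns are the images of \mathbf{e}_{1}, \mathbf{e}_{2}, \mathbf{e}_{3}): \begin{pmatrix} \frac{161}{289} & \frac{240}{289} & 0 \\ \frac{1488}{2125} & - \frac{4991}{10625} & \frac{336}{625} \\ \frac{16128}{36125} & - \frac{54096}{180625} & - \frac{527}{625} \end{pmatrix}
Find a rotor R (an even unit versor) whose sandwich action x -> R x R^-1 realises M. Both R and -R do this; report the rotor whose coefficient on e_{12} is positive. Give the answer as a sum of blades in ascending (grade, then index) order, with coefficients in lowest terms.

Method: write R = a + b12*e_{12} + b13*e_{13} + b23*e_{23} with a^2 + b12^2 + b13^2 + b23^2 = 1 (so R^-1 = ~R). Expanding the columns R e_j ~R gives tr M = 4a^2 - 1 and, from the antisymmetric part, M21 - M12 = -4a*b12, M13 - M31 = 4a*b13, M32 - M23 = -4a*b23.
Here tr M = -\frac{5461}{7225}, so a^2 = (1 + tr M)/4 = \frac{441}{7225} and a = ±\frac{21}{85}. Taking a = \frac{21}{85}: M21 - M12 = -\frac{4704}{36125}, M13 - M31 = -\frac{16128}{36125}, M32 - M23 = -\frac{6048}{7225}, giving b12 = \frac{56}{425}, b13 = -\frac{192}{425}, b23 = \frac{72}{85}, i.e. R = \frac{21}{85} + \frac{56}{425} e_{12} - \frac{192}{425} e_{13} + \frac{72}{85} e_{23}.
Its e_{12} coefficient is already positive.
Answer: \frac{21}{85} + \frac{56}{425} e_{12} - \frac{192}{425} e_{13} + \frac{72}{85} e_{23}. Why the constraint matters: R and -R act identically through the sandwich — M has trace -\frac{5461}{7225} either way — so only the sign condition on e_{12} picks one of the two preimages.


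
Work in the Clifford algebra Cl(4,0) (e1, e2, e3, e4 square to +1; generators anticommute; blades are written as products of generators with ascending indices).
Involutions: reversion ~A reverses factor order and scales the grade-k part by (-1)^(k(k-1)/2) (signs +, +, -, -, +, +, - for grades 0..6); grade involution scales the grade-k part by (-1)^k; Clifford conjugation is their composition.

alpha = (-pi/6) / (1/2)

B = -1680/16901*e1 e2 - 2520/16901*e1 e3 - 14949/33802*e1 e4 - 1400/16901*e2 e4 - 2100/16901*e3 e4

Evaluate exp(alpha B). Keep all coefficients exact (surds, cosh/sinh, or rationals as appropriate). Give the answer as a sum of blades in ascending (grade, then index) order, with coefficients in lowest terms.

B^2 term by term: the squares give (-1680/16901)^2*(e1 e2)^2 + (-2520/16901)^2*(e1 e3)^2 + (-14949/33802)^2*(e1 e4)^2 + (-1400/16901)^2*(e2 e4)^2 + (-2100/16901)^2*(e3 e4)^2 = 2822400/285643801*(-1) + 6350400/285643801*(-1) + 223472601/1142575204*(-1) + 1960000/285643801*(-1) + 4410000/285643801*(-1) = -1/4 (each basis 2-blade squares to minus the product of its generators' squares); cross terms between blades sharing an index anticommute and cancel; the commuting (index-disjoint) pairs give grade-4 terms 2*c*c'*(blade product), which cancel blade by blade — e1 e2 e3 e4: 7056000/285643801 - 7056000/285643801 = 0 — confirming B is simple. So B^2 = -1/4.
B^2 = -1/4 — a negative square means the series sums to a rotation: l = 1/2, alpha*l = -pi/6, so exp(alpha B) = cos(-pi/6) + (sin(-pi/6)/(1/2))*B = sqrt(3)/2 + (-1)*B.
Answer: sqrt(3)/2 + 1680/16901*e1 e2 + 2520/16901*e1 e3 + 14949/33802*e1 e4 + 1400/16901*e2 e4 + 2100/16901*e3 e4


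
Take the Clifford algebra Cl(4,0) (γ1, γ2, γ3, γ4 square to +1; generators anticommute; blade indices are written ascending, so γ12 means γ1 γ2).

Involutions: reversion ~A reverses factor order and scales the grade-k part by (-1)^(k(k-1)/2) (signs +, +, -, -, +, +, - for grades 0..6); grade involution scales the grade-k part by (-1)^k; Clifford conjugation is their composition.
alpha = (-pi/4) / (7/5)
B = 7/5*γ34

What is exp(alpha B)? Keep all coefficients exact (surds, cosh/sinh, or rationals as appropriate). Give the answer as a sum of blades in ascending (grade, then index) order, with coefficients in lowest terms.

B^2 = (7/5)^2*(γ34)^2 = 49/25*(-1) = -49/25 (a basis 2-blade squares to minus the product of its generators' squares).
B^2 = -49/25 — since the square is negative, the closed form is circular: l = 7/5, alpha*l = -pi/4, so exp(alpha B) = cos(-pi/4) + (sin(-pi/4)/(7/5))*B = sqrt(2)/2 + (-5*sqrt(2)/14)*B.
Answer: sqrt(2)/2 - sqrt(2)/2*γ34


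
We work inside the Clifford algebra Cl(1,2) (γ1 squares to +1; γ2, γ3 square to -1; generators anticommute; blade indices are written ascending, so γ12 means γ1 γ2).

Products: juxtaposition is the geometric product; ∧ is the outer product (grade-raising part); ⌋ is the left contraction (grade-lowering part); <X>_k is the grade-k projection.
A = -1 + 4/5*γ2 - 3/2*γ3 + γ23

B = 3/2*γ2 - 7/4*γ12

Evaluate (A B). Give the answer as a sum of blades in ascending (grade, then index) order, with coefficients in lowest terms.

step 1: -6/5 - 7/5*γ1 - 3/2*γ2 + 3/2*γ3 + 7/4*γ12 - 7/4*γ13 + 9/4*γ23 + 21/8*γ123
Answer: -6/5 - 7/5*γ1 - 3/2*γ2 + 3/2*γ3 + 7/4*γ12 - 7/4*γ13 + 9/4*γ23 + 21/8*γ123


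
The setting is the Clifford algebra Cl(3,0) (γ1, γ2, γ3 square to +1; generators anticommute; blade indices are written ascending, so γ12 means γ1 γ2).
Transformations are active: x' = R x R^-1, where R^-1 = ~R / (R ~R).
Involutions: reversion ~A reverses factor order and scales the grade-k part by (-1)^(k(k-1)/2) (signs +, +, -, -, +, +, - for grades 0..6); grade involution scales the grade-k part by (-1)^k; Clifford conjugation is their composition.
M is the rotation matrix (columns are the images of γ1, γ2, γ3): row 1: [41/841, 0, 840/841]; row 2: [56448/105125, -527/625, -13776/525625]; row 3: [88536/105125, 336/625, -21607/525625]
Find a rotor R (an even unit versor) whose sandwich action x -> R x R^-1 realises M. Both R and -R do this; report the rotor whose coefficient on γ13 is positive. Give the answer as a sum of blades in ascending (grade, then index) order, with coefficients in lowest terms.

Method: write R = a + b12*γ12 + b13*γ13 + b23*γ23 with a^2 + b12^2 + b13^2 + b23^2 = 1 (so R^-1 = ~R). Expanding the columns R e_j ~R gives tr M = 4a^2 - 1 and, from the antisymmetric part, M21 - M12 = -4a*b12, M13 - M31 = 4a*b13, M32 - M23 = -4a*b23.
Here tr M = -439189/525625, so a^2 = (1 + tr M)/4 = 21609/525625 and a = ±147/725. Taking a = 147/725: M21 - M12 = 56448/105125, M13 - M31 = 16464/105125, M32 - M23 = 296352/525625, giving b12 = -96/145, b13 = 28/145, b23 = -504/725, i.e. R = 147/725 - 96/145*γ12 + 28/145*γ13 - 504/725*γ23.
Its γ13 coefficient is already positive.
Answer: 147/725 - 96/145*γ12 + 28/145*γ13 - 504/725*γ23. Recall the cover is two-to-one: with M of trace -439189/525625, both preimages act alike, and the stated γ13 sign chooses the sheet.


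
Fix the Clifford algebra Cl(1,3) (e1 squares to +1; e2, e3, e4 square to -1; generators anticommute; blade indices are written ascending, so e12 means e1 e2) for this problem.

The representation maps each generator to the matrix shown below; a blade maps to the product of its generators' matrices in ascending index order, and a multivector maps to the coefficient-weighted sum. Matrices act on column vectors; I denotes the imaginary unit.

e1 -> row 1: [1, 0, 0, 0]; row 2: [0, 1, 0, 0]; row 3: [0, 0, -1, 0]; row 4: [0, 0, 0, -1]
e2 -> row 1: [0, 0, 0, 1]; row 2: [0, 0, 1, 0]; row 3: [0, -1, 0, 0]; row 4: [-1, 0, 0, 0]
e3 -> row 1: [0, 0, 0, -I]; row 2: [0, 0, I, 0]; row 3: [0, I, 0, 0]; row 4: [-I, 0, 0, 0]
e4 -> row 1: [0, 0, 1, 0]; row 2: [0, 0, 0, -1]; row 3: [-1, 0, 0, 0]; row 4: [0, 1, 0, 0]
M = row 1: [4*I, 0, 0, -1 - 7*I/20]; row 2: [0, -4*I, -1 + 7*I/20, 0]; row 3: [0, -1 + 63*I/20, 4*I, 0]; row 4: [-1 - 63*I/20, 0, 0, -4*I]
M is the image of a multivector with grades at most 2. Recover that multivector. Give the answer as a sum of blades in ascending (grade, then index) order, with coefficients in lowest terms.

Method: the blade images are trace-orthogonal — tr(rho(e_A) rho(e_B)^-1) = 4 if A = B and 0 otherwise — and rho(e_A)^-1 = (e_A)^2 * rho(e_A) with (e_A)^2 = +1 or -1, so the coefficient of e_A in the preimage is (e_A)^2 * tr(M rho(e_A))/4.
Nonzero projections over blades of grade <= 2: e3: (e3)^2 = -1, tr(M rho(e3)) = -7, coefficient 7/4; e12: (e12)^2 = +1, tr(M rho(e12)) = -4, coefficient -1; e13: (e13)^2 = +1, tr(M rho(e13)) = -28/5, coefficient -7/5; e23: (e23)^2 = -1, tr(M rho(e23)) = 16, coefficient -4. Every other blade of grade <= 2 projects to 0.
Answer: 7/4*e3 - e12 - 7/5*e13 - 4*e23


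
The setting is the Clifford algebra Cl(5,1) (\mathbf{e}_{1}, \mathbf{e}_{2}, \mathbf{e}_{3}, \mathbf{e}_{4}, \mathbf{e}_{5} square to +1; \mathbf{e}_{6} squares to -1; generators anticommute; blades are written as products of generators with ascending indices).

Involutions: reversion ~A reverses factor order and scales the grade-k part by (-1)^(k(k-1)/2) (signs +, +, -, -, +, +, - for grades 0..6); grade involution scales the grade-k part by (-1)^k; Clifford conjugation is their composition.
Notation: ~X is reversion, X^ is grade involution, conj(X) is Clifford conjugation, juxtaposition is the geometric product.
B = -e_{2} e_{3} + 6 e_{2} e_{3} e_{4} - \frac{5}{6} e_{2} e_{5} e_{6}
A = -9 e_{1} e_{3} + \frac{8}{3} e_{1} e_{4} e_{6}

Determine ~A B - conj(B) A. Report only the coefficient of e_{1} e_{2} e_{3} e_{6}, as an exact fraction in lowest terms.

first term: 9 e_{1} e_{2} - 54 e_{1} e_{2} e_{4} + 16 e_{1} e_{2} e_{3} e_{6} + \frac{20}{9} e_{1} e_{2} e_{4} e_{5} + \frac{8}{3} e_{1} e_{2} e_{3} e_{4} e_{6} + \frac{15}{2} e_{1} e_{2} e_{3} e_{5} e_{6}
second term: -9 e_{1} e_{2} - 54 e_{1} e_{2} e_{4} - 16 e_{1} e_{2} e_{3} e_{6} - \frac{20}{9} e_{1} e_{2} e_{4} e_{5} + \frac{8}{3} e_{1} e_{2} e_{3} e_{4} e_{6} - \frac{15}{2} e_{1} e_{2} e_{3} e_{5} e_{6}
Answer: 32
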